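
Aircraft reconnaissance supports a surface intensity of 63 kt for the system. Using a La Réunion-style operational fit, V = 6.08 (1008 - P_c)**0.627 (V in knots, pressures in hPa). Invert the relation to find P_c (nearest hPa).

966 hPa

ΔP = (V / 6.08)^(1/0.627) = (63/6.08)^1.595.
63/6.08 = 10.362; 10.362^1.595 ≈ 41.64 hPa.
P_c = 1008 − 41.64 = 966.36 ≈ 966 hPa.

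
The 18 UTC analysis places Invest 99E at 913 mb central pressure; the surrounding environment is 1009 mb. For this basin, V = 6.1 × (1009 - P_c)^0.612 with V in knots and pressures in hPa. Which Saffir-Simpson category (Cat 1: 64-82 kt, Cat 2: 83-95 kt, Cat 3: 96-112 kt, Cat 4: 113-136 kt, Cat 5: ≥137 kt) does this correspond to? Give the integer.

ΔP = 1009 − 913 = 96 mb.
V ≈ 6.1 × 96^0.612 = 6.1 × 16.34 ≈ 100 kt.
100 kt falls in the Category 3 band.

3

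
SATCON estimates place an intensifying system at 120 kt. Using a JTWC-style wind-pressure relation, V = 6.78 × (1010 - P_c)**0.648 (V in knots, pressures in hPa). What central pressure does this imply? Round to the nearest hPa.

926 hPa

ΔP = (V / 6.78)^(1/0.648) = (120/6.78)^1.543.
120/6.78 = 17.699; 17.699^1.543 ≈ 84.30 hPa.
P_c = 1010 − 84.30 = 925.70 ≈ 926 hPa.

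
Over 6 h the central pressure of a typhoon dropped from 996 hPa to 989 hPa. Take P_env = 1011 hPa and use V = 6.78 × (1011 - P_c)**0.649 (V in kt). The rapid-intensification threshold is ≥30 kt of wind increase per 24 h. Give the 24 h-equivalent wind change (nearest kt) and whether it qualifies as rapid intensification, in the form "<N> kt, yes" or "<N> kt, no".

44 kt, yes

V₁: ΔP = 15, V ≈ 6.78 × 15^0.649 ≈ 39.31 kt.
V₂: ΔP = 22, V ≈ 6.78 × 22^0.649 ≈ 50.40 kt.
ΔV over 6 h = 11.09 kt → 24 h equivalent = 11.09 × 24/6 ≈ 44.36 kt.
44 kt ≥ 30 kt ⇒ rapid intensification.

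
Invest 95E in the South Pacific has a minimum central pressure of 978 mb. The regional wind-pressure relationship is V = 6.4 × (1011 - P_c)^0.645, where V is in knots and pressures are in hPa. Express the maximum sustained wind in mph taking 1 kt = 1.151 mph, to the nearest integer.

ΔP = 1011 − 978 = 33 mb.
V ≈ 6.4 × 33^0.645 = 6.4 × 9.538 ≈ 61.041 kt.
61.041 × 1.151 ≈ 70.26 mph → 70 mph.

70 mph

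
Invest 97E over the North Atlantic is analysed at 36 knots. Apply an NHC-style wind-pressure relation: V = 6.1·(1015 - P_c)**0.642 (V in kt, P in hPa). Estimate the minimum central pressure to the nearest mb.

999 mb

ΔP = (V / 6.1)^(1/0.642) = (36/6.1)^1.558.
36/6.1 = 5.902; 5.902^1.558 ≈ 15.88 mb.
P_c = 1015 − 15.88 = 999.12 ≈ 999 mb.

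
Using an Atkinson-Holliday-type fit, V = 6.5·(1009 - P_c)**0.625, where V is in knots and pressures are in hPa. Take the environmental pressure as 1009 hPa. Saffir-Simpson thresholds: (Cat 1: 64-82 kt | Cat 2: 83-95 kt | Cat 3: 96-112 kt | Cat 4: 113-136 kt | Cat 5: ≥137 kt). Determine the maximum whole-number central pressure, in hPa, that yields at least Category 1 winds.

970 hPa

Category 1 begins at V = 64 kt.
Required ΔP = (64/6.5)^(1/0.625) = 9.846^1.600 ≈ 38.84 hPa.
P_c ≤ 1009 − 38.84 = 970.16, so the highest integer P_c is 970 hPa.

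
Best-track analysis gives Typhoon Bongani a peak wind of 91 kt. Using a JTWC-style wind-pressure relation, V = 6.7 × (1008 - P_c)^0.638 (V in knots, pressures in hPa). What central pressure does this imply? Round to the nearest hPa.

ΔP = (V / 6.7)^(1/0.638) = (91/6.7)^1.567.
91/6.7 = 13.582; 13.582^1.567 ≈ 59.68 hPa.
P_c = 1008 − 59.68 = 948.32 ≈ 948 hPa.

948 hPa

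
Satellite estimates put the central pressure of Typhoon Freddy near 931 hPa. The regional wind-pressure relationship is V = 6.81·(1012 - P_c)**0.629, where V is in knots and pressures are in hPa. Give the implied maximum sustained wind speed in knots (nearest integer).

108 kt

ΔP = 1012 − 931 = 81 hPa.
81^0.629 ≈ 15.865.
V ≈ 6.81 × 15.865 ≈ 108.0 kt.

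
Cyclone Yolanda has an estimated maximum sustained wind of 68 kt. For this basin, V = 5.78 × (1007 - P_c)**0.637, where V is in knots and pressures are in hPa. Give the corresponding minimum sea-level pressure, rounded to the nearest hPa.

959 hPa

ΔP = (V / 5.78)^(1/0.637) = (68/5.78)^1.570.
68/5.78 = 11.765; 11.765^1.570 ≈ 47.94 hPa.
P_c = 1007 − 47.94 = 959.06 ≈ 959 hPa.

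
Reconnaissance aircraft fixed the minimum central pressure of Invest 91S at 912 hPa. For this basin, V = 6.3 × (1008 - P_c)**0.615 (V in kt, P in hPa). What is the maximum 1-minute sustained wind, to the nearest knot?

ΔP = 1008 − 912 = 96 hPa.
96^0.615 ≈ 16.561.
V ≈ 6.3 × 16.561 ≈ 104.3 kt.

104 kt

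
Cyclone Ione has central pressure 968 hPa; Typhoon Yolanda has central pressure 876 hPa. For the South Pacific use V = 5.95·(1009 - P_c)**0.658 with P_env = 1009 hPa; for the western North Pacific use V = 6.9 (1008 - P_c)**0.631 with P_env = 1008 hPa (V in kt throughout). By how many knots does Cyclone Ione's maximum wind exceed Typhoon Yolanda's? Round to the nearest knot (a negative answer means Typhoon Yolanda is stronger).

Cyclone Ione: ΔP = 41; V ≈ 5.95 × 41^0.658 ≈ 68.51 kt.
Typhoon Yolanda: ΔP = 132; V ≈ 6.9 × 132^0.631 ≈ 150.29 kt.
Difference ≈ 68.51 − 150.29 = -81.78 → -82 kt.

-82 kt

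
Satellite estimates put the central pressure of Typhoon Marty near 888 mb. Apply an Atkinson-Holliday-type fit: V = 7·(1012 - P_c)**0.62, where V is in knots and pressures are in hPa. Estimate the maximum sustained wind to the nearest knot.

139 kt

ΔP = 1012 − 888 = 124 mb.
124^0.62 ≈ 19.857.
V ≈ 7 × 19.857 ≈ 139.0 kt.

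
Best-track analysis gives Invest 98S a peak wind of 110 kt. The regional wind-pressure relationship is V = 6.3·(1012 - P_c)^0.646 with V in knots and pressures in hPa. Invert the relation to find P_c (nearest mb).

928 mb

ΔP = (V / 6.3)^(1/0.646) = (110/6.3)^1.548.
110/6.3 = 17.460; 17.460^1.548 ≈ 83.69 mb.
P_c = 1012 − 83.69 = 928.31 ≈ 928 mb.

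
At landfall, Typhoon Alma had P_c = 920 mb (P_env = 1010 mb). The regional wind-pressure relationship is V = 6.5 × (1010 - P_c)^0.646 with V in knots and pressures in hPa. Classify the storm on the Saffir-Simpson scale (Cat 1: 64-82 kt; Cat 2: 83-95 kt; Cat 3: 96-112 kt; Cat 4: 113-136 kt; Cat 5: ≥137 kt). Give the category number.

ΔP = 1010 − 920 = 90 mb.
V ≈ 6.5 × 90^0.646 = 6.5 × 18.30 ≈ 119 kt.
119 kt falls in the Category 4 band.

4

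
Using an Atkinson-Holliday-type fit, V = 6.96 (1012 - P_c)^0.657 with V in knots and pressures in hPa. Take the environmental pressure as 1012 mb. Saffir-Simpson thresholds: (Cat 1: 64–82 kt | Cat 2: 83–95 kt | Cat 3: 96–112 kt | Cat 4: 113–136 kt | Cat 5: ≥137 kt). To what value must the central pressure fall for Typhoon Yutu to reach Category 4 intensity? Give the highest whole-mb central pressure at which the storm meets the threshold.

942 mb

Category 4 begins at V = 113 kt.
Required ΔP = (113/6.96)^(1/0.657) = 16.236^1.522 ≈ 69.57 mb.
P_c ≤ 1012 − 69.57 = 942.43, so the highest integer P_c is 942 mb.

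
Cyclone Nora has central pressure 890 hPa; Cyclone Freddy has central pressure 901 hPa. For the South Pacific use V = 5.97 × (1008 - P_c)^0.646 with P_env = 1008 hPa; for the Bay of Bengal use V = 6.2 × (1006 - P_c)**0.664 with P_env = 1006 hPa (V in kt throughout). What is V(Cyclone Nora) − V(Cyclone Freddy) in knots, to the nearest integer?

Cyclone Nora: ΔP = 118; V ≈ 5.97 × 118^0.646 ≈ 130.14 kt.
Cyclone Freddy: ΔP = 105; V ≈ 6.2 × 105^0.664 ≈ 136.29 kt.
Difference ≈ 130.14 − 136.29 = -6.15 → -6 kt.

-6 kt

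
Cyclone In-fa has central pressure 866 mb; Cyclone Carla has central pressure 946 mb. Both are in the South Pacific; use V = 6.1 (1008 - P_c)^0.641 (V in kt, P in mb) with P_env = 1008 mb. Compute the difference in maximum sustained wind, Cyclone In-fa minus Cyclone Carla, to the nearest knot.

Cyclone In-fa: ΔP = 142; V ≈ 6.1 × 142^0.641 ≈ 146.20 kt.
Cyclone Carla: ΔP = 62; V ≈ 6.1 × 62^0.641 ≈ 85.95 kt.
Difference ≈ 146.20 − 85.95 = 60.25 → 60 kt.

60 kt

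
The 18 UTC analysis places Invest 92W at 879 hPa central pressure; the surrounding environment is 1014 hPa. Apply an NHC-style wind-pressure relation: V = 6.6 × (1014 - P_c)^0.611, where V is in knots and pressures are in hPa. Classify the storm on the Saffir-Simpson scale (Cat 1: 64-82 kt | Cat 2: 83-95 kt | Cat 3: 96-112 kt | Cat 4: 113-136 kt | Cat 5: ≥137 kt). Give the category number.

4

ΔP = 1014 − 879 = 135 hPa.
V ≈ 6.6 × 135^0.611 = 6.6 × 20.03 ≈ 132 kt.
132 kt falls in the Category 4 band.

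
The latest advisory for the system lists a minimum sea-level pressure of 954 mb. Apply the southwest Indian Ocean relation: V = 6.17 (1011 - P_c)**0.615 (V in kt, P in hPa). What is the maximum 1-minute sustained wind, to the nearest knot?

74 kt

ΔP = 1011 − 954 = 57 mb.
57^0.615 ≈ 12.019.
V ≈ 6.17 × 12.019 ≈ 74.2 kt.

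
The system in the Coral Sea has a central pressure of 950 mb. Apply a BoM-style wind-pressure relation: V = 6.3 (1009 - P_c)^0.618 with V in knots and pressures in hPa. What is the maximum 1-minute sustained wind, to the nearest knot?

78 kt

ΔP = 1009 − 950 = 59 mb.
59^0.618 ≈ 12.428.
V ≈ 6.3 × 12.428 ≈ 78.3 kt.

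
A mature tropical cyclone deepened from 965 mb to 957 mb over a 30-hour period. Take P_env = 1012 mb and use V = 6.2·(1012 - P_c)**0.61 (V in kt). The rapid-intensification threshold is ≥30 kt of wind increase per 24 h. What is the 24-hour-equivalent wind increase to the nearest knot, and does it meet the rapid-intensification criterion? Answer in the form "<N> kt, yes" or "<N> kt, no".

5 kt, no

V₁: ΔP = 47, V ≈ 6.2 × 47^0.61 ≈ 64.92 kt.
V₂: ΔP = 55, V ≈ 6.2 × 55^0.61 ≈ 71.45 kt.
ΔV over 30 h = 6.53 kt → 24 h equivalent = 6.53 × 24/30 ≈ 5.22 kt.
5 kt < 30 kt ⇒ not rapid intensification.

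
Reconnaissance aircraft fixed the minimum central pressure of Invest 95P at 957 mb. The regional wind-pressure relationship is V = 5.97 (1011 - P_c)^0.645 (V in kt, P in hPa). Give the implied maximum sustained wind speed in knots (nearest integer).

ΔP = 1011 − 957 = 54 mb.
54^0.645 ≈ 13.104.
V ≈ 5.97 × 13.104 ≈ 78.2 kt.

78 kt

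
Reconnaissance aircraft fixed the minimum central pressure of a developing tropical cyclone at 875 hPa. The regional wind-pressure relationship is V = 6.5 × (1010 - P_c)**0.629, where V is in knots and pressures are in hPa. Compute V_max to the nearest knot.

142 kt

ΔP = 1010 − 875 = 135 hPa.
135^0.629 ≈ 21.877.
V ≈ 6.5 × 21.877 ≈ 142.2 kt.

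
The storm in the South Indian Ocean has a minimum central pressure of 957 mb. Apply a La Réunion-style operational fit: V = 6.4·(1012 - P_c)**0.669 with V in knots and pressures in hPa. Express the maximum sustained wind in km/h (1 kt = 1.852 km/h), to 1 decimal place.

173.0 km/h

ΔP = 1012 − 957 = 55 mb.
V ≈ 6.4 × 55^0.669 = 6.4 × 14.598 ≈ 93.429 kt.
93.429 × 1.852 ≈ 173.03 km/h → 173.0 km/h.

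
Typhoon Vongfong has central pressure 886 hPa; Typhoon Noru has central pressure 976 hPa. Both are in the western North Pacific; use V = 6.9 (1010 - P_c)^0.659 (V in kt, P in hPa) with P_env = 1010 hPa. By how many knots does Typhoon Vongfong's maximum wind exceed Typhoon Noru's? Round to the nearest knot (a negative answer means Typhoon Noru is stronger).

Typhoon Vongfong: ΔP = 124; V ≈ 6.9 × 124^0.659 ≈ 165.35 kt.
Typhoon Noru: ΔP = 34; V ≈ 6.9 × 34^0.659 ≈ 70.48 kt.
Difference ≈ 165.35 − 70.48 = 94.87 → 95 kt.

95 kt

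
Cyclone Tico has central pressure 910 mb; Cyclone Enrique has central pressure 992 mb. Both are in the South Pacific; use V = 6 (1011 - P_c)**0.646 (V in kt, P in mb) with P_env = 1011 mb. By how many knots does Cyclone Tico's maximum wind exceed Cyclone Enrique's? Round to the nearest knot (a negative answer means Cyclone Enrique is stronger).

78 kt

Cyclone Tico: ΔP = 101; V ≈ 6 × 101^0.646 ≈ 118.29 kt.
Cyclone Enrique: ΔP = 19; V ≈ 6 × 19^0.646 ≈ 40.20 kt.
Difference ≈ 118.29 − 40.20 = 78.09 → 78 kt.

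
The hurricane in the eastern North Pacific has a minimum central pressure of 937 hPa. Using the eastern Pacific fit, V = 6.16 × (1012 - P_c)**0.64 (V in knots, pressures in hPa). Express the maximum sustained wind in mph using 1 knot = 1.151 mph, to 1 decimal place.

ΔP = 1012 − 937 = 75 hPa.
V ≈ 6.16 × 75^0.64 = 6.16 × 15.850 ≈ 97.638 kt.
97.638 × 1.151 ≈ 112.38 mph → 112.4 mph.

112.4 mph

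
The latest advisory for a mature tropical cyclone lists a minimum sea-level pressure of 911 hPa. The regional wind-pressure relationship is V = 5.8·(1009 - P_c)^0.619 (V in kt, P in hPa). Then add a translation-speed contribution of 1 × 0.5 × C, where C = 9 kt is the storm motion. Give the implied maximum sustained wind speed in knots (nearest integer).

ΔP = 1009 − 911 = 98 hPa.
98^0.619 ≈ 17.083.
V ≈ 5.8 × 17.083 ≈ 99.1 kt.
Translation term: 1 × 0.5 × 9 = 4.5 kt.
Corrected V ≈ 103.6 kt → 104 kt.

104 kt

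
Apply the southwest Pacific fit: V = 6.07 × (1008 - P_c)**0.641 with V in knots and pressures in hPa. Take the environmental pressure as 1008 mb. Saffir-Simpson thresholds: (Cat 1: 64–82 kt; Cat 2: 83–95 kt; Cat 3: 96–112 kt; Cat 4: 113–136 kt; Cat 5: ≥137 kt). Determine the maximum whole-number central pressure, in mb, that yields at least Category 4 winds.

Category 4 begins at V = 113 kt.
Required ΔP = (113/6.07)^(1/0.641) = 18.616^1.560 ≈ 95.74 mb.
P_c ≤ 1008 − 95.74 = 912.26, so the highest integer P_c is 912 mb.

912 mb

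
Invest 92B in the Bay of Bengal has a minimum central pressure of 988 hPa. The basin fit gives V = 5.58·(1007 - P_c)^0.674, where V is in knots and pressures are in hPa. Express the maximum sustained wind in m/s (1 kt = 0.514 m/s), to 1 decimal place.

ΔP = 1007 − 988 = 19 hPa.
V ≈ 5.58 × 19^0.674 = 5.58 × 7.276 ≈ 40.599 kt.
40.599 × 0.514 ≈ 20.87 m/s → 20.9 m/s.

20.9 m/s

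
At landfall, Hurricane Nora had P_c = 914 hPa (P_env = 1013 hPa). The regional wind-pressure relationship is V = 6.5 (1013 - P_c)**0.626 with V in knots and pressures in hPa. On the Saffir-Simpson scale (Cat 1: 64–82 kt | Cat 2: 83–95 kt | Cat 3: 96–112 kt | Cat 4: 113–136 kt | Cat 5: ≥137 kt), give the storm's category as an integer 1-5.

4

ΔP = 1013 − 914 = 99 hPa.
V ≈ 6.5 × 99^0.626 = 6.5 × 17.75 ≈ 115 kt.
115 kt falls in the Category 4 band.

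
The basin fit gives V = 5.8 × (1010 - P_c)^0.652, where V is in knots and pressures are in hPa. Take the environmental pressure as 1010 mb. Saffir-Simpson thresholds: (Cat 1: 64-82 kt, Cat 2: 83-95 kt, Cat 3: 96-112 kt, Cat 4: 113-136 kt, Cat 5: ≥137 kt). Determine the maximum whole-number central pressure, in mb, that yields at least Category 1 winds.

Category 1 begins at V = 64 kt.
Required ΔP = (64/5.8)^(1/0.652) = 11.034^1.534 ≈ 39.75 mb.
P_c ≤ 1010 − 39.75 = 970.25, so the highest integer P_c is 970 mb.

970 mb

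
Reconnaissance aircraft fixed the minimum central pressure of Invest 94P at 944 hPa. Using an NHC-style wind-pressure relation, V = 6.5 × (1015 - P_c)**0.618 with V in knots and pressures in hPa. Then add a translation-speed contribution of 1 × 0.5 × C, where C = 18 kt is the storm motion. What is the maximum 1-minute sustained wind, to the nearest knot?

100 kt

ΔP = 1015 − 944 = 71 hPa.
71^0.618 ≈ 13.934.
V ≈ 6.5 × 13.934 ≈ 90.6 kt.
Translation term: 1 × 0.5 × 18 = 9 kt.
Corrected V ≈ 99.6 kt → 100 kt.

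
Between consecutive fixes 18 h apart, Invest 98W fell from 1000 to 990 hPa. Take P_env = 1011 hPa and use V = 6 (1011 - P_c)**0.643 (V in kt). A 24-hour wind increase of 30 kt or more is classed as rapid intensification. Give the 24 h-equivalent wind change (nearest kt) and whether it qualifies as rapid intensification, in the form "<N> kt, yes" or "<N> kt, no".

19 kt, no

V₁: ΔP = 11, V ≈ 6 × 11^0.643 ≈ 28.04 kt.
V₂: ΔP = 21, V ≈ 6 × 21^0.643 ≈ 42.50 kt.
ΔV over 18 h = 14.46 kt → 24 h equivalent = 14.46 × 24/18 ≈ 19.28 kt.
19 kt < 30 kt ⇒ not rapid intensification.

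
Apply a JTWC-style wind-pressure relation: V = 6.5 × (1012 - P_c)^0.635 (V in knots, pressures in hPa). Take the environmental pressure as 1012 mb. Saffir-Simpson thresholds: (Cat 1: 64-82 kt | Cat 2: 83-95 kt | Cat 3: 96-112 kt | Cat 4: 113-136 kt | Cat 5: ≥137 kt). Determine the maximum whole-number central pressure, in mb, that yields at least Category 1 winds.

975 mb

Category 1 begins at V = 64 kt.
Required ΔP = (64/6.5)^(1/0.635) = 9.846^1.575 ≈ 36.66 mb.
P_c ≤ 1012 − 36.66 = 975.34, so the highest integer P_c is 975 mb.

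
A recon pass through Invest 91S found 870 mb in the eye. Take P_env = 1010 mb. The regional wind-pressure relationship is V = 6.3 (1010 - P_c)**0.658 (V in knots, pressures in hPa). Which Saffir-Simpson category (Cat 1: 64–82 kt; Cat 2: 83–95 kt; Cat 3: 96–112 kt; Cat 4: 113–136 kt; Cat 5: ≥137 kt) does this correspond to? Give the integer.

5

ΔP = 1010 − 870 = 140 mb.
V ≈ 6.3 × 140^0.658 = 6.3 × 25.83 ≈ 163 kt.
163 kt falls in the Category 5 band.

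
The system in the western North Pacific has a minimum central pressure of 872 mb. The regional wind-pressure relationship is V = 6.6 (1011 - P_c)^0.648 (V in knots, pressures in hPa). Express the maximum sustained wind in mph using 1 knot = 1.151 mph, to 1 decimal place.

ΔP = 1011 − 872 = 139 mb.
V ≈ 6.6 × 139^0.648 = 6.6 × 24.472 ≈ 161.517 kt.
161.517 × 1.151 ≈ 185.91 mph → 185.9 mph.

185.9 mph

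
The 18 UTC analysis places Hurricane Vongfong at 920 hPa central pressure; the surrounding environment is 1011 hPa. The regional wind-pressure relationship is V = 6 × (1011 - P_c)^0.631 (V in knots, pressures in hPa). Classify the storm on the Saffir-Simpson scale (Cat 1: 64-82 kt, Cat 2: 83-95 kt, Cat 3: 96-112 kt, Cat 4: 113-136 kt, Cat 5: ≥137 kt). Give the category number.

ΔP = 1011 − 920 = 91 hPa.
V ≈ 6 × 91^0.631 = 6 × 17.22 ≈ 103 kt.
103 kt falls in the Category 3 band.

3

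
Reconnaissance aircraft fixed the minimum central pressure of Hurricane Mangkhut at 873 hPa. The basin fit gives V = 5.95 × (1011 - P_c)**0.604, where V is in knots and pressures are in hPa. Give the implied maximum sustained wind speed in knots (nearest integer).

117 kt

ΔP = 1011 − 873 = 138 hPa.
138^0.604 ≈ 19.610.
V ≈ 5.95 × 19.610 ≈ 116.7 kt.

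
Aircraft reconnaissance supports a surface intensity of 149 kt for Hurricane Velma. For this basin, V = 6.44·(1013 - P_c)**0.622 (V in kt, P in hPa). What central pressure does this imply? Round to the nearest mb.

857 mb

ΔP = (V / 6.44)^(1/0.622) = (149/6.44)^1.608.
149/6.44 = 23.137; 23.137^1.608 ≈ 156.10 mb.
P_c = 1013 − 156.10 = 856.90 ≈ 857 mb.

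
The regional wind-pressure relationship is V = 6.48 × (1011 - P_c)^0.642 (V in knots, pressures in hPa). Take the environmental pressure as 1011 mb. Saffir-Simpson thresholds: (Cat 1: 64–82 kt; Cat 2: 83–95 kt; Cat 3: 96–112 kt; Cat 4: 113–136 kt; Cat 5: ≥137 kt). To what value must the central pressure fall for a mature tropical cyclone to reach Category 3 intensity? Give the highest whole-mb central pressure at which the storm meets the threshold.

Category 3 begins at V = 96 kt.
Required ΔP = (96/6.48)^(1/0.642) = 14.815^1.558 ≈ 66.61 mb.
P_c ≤ 1011 − 66.61 = 944.39, so the highest integer P_c is 944 mb.

944 mb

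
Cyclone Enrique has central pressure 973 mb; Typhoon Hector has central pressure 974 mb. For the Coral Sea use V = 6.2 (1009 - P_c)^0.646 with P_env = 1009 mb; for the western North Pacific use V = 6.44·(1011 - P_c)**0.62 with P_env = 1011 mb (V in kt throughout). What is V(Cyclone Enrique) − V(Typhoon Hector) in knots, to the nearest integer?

Cyclone Enrique: ΔP = 36; V ≈ 6.2 × 36^0.646 ≈ 62.77 kt.
Typhoon Hector: ΔP = 37; V ≈ 6.44 × 37^0.62 ≈ 60.42 kt.
Difference ≈ 62.77 − 60.42 = 2.35 → 2 kt.

2 kt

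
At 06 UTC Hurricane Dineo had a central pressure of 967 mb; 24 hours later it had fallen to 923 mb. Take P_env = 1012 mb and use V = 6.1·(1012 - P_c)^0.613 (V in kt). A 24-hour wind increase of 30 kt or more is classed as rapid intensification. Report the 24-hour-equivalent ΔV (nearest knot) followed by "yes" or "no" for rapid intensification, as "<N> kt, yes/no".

33 kt, yes

V₁: ΔP = 45, V ≈ 6.1 × 45^0.613 ≈ 62.91 kt.
V₂: ΔP = 89, V ≈ 6.1 × 89^0.613 ≈ 95.57 kt.
ΔV over 24 h = 32.66 kt → 24 h equivalent = 32.66 × 24/24 ≈ 32.66 kt.
33 kt ≥ 30 kt ⇒ rapid intensification.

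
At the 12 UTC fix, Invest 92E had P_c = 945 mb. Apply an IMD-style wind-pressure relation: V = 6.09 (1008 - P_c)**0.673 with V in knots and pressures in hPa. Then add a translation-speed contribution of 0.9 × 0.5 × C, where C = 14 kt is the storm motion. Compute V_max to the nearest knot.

ΔP = 1008 − 945 = 63 mb.
63^0.673 ≈ 16.254.
V ≈ 6.09 × 16.254 ≈ 99.0 kt.
Translation term: 0.9 × 0.5 × 14 = 6.3 kt.
Corrected V ≈ 105.3 kt → 105 kt.

105 kt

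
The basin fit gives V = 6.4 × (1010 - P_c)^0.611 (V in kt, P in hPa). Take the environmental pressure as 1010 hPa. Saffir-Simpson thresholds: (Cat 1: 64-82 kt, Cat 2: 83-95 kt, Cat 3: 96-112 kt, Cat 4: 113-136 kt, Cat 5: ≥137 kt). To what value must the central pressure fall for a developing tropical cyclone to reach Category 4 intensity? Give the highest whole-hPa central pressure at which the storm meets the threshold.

Category 4 begins at V = 113 kt.
Required ΔP = (113/6.4)^(1/0.611) = 17.656^1.637 ≈ 109.84 hPa.
P_c ≤ 1010 − 109.84 = 900.16, so the highest integer P_c is 900 hPa.

900 hPa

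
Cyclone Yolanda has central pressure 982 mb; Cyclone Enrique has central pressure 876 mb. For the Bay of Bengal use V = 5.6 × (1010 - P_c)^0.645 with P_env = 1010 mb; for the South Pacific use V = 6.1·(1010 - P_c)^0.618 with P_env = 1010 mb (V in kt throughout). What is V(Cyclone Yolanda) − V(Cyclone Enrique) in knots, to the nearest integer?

-78 kt

Cyclone Yolanda: ΔP = 28; V ≈ 5.6 × 28^0.645 ≈ 48.04 kt.
Cyclone Enrique: ΔP = 134; V ≈ 6.1 × 134^0.618 ≈ 125.86 kt.
Difference ≈ 48.04 − 125.86 = -77.82 → -78 kt.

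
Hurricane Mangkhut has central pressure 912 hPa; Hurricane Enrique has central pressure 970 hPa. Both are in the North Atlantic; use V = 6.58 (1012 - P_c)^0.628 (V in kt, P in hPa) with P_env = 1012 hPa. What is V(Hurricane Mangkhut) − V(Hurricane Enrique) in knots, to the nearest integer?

50 kt

Hurricane Mangkhut: ΔP = 100; V ≈ 6.58 × 100^0.628 ≈ 118.64 kt.
Hurricane Enrique: ΔP = 42; V ≈ 6.58 × 42^0.628 ≈ 68.81 kt.
Difference ≈ 118.64 − 68.81 = 49.83 → 50 kt.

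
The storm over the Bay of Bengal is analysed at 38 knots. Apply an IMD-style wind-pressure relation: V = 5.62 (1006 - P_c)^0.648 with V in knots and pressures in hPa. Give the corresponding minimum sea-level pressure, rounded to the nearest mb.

ΔP = (V / 5.62)^(1/0.648) = (38/5.62)^1.543.
38/5.62 = 6.762; 6.762^1.543 ≈ 19.10 mb.
P_c = 1006 − 19.10 = 986.90 ≈ 987 mb.

987 mb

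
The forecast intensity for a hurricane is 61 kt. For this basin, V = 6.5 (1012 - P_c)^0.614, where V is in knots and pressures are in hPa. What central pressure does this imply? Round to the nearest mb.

974 mb

ΔP = (V / 6.5)^(1/0.614) = (61/6.5)^1.629.
61/6.5 = 9.385; 9.385^1.629 ≈ 38.35 mb.
P_c = 1012 − 38.35 = 973.65 ≈ 974 mb.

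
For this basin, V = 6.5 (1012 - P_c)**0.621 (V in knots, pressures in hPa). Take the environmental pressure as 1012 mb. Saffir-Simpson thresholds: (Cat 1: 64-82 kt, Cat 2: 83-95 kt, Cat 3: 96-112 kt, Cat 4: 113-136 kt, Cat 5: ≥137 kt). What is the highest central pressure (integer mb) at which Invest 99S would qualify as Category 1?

Category 1 begins at V = 64 kt.
Required ΔP = (64/6.5)^(1/0.621) = 9.846^1.610 ≈ 39.76 mb.
P_c ≤ 1012 − 39.76 = 972.24, so the highest integer P_c is 972 mb.

972 mb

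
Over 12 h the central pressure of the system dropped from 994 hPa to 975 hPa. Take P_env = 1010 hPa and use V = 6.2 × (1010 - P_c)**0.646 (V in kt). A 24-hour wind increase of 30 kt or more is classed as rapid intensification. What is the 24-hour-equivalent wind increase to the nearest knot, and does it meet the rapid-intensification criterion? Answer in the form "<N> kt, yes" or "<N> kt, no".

V₁: ΔP = 16, V ≈ 6.2 × 16^0.646 ≈ 37.18 kt.
V₂: ΔP = 35, V ≈ 6.2 × 35^0.646 ≈ 61.64 kt.
ΔV over 12 h = 24.46 kt → 24 h equivalent = 24.46 × 24/12 ≈ 48.92 kt.
49 kt ≥ 30 kt ⇒ rapid intensification.

49 kt, yes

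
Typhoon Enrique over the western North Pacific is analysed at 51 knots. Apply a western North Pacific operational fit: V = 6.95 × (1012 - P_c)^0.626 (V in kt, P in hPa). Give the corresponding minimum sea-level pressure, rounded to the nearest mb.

ΔP = (V / 6.95)^(1/0.626) = (51/6.95)^1.597.
51/6.95 = 7.338; 7.338^1.597 ≈ 24.14 mb.
P_c = 1012 − 24.14 = 987.86 ≈ 988 mb.

988 mb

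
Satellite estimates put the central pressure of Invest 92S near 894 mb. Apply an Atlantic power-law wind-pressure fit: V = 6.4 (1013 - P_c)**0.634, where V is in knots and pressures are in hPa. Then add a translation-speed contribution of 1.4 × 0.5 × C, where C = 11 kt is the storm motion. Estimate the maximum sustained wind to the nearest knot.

140 kt

ΔP = 1013 − 894 = 119 mb.
119^0.634 ≈ 20.696.
V ≈ 6.4 × 20.696 ≈ 132.5 kt.
Translation term: 1.4 × 0.5 × 11 = 7.7 kt.
Corrected V ≈ 140.2 kt → 140 kt.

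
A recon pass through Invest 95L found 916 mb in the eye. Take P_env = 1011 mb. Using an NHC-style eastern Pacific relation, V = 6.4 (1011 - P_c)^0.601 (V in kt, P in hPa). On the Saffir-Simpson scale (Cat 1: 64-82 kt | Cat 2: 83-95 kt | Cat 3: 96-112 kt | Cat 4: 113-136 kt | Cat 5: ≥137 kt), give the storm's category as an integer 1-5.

3

ΔP = 1011 − 916 = 95 mb.
V ≈ 6.4 × 95^0.601 = 6.4 × 15.44 ≈ 99 kt.
99 kt falls in the Category 3 band.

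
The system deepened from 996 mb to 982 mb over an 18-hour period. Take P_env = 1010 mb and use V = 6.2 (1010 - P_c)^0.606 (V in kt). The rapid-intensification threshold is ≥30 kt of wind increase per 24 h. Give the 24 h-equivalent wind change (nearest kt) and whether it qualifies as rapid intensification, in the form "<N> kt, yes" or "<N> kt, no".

21 kt, no

V₁: ΔP = 14, V ≈ 6.2 × 14^0.606 ≈ 30.69 kt.
V₂: ΔP = 28, V ≈ 6.2 × 28^0.606 ≈ 46.71 kt.
ΔV over 18 h = 16.02 kt → 24 h equivalent = 16.02 × 24/18 ≈ 21.36 kt.
21 kt < 30 kt ⇒ not rapid intensification.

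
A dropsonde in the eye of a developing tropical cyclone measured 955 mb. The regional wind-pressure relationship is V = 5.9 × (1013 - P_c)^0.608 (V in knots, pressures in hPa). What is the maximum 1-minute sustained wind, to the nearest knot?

ΔP = 1013 − 955 = 58 mb.
58^0.608 ≈ 11.808.
V ≈ 5.9 × 11.808 ≈ 69.7 kt.

70 kt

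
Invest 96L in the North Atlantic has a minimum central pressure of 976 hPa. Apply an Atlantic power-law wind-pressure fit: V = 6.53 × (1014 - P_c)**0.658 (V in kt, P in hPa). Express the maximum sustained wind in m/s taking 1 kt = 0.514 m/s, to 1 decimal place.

ΔP = 1014 − 976 = 38 hPa.
V ≈ 6.53 × 38^0.658 = 6.53 × 10.952 ≈ 71.517 kt.
71.517 × 0.514 ≈ 36.76 m/s → 36.8 m/s.

36.8 m/s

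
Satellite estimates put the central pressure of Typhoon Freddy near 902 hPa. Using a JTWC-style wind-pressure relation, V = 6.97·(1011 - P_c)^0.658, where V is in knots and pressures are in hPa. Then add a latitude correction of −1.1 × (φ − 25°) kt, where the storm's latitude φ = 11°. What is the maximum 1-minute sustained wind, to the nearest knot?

ΔP = 1011 − 902 = 109 hPa.
109^0.658 ≈ 21.909.
V ≈ 6.97 × 21.909 ≈ 152.7 kt.
Latitude correction: −1.1 × (11 − 25) = 15.4 kt.
Corrected V ≈ 168.1 kt → 168 kt.

168 kt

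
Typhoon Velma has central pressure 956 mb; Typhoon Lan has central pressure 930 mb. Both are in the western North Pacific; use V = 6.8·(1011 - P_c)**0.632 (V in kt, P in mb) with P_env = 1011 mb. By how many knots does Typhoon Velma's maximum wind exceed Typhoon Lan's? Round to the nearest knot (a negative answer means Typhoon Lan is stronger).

-24 kt

Typhoon Velma: ΔP = 55; V ≈ 6.8 × 55^0.632 ≈ 85.59 kt.
Typhoon Lan: ΔP = 81; V ≈ 6.8 × 81^0.632 ≈ 109.31 kt.
Difference ≈ 85.59 − 109.31 = -23.72 → -24 kt.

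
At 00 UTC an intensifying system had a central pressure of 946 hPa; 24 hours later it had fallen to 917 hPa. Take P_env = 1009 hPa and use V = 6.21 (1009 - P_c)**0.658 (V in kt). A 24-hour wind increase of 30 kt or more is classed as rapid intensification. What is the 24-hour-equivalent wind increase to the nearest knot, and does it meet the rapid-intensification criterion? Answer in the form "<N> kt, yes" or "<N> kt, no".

V₁: ΔP = 63, V ≈ 6.21 × 63^0.658 ≈ 94.85 kt.
V₂: ΔP = 92, V ≈ 6.21 × 92^0.658 ≈ 121.69 kt.
ΔV over 24 h = 26.84 kt → 24 h equivalent = 26.84 × 24/24 ≈ 26.84 kt.
27 kt < 30 kt ⇒ not rapid intensification.

27 kt, no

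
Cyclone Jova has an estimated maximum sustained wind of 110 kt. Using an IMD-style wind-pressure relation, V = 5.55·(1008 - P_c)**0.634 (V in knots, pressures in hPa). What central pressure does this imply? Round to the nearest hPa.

ΔP = (V / 5.55)^(1/0.634) = (110/5.55)^1.577.
110/5.55 = 19.820; 19.820^1.577 ≈ 111.15 hPa.
P_c = 1008 − 111.15 = 896.85 ≈ 897 hPa.

897 hPa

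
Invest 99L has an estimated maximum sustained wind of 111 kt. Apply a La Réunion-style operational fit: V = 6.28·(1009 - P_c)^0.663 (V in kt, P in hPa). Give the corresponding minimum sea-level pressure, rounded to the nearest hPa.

ΔP = (V / 6.28)^(1/0.663) = (111/6.28)^1.508.
111/6.28 = 17.675; 17.675^1.508 ≈ 76.10 hPa.
P_c = 1009 − 76.10 = 932.90 ≈ 933 hPa.

933 hPa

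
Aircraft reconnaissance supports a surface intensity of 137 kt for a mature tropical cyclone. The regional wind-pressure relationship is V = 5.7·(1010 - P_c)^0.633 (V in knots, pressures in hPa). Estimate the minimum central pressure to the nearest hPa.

ΔP = (V / 5.7)^(1/0.633) = (137/5.7)^1.580.
137/5.7 = 24.035; 24.035^1.580 ≈ 151.86 hPa.
P_c = 1010 − 151.86 = 858.14 ≈ 858 hPa.

858 hPa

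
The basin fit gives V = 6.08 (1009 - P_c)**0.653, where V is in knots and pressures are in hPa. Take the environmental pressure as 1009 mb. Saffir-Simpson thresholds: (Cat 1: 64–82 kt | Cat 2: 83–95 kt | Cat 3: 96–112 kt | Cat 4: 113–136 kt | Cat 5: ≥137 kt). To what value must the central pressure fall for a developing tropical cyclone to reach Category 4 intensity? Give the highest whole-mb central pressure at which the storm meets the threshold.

921 mb

Category 4 begins at V = 113 kt.
Required ΔP = (113/6.08)^(1/0.653) = 18.586^1.531 ≈ 87.82 mb.
P_c ≤ 1009 − 87.82 = 921.18, so the highest integer P_c is 921 mb.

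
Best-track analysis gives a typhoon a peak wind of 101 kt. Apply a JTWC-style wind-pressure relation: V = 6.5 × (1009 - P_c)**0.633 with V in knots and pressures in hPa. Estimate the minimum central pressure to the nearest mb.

ΔP = (V / 6.5)^(1/0.633) = (101/6.5)^1.580.
101/6.5 = 15.538; 15.538^1.580 ≈ 76.24 mb.
P_c = 1009 − 76.24 = 932.76 ≈ 933 mb.

933 mb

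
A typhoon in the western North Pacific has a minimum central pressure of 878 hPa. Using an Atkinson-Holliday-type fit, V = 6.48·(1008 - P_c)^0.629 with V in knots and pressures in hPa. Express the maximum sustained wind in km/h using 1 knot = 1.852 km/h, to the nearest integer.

ΔP = 1008 − 878 = 130 hPa.
V ≈ 6.48 × 130^0.629 = 6.48 × 21.363 ≈ 138.435 kt.
138.435 × 1.852 ≈ 256.38 km/h → 256 km/h.

256 km/h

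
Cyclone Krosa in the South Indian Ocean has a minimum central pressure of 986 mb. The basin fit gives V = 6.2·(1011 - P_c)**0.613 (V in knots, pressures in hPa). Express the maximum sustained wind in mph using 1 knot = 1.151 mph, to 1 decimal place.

ΔP = 1011 − 986 = 25 mb.
V ≈ 6.2 × 25^0.613 = 6.2 × 7.193 ≈ 44.599 kt.
44.599 × 1.151 ≈ 51.33 mph → 51.3 mph.

51.3 mph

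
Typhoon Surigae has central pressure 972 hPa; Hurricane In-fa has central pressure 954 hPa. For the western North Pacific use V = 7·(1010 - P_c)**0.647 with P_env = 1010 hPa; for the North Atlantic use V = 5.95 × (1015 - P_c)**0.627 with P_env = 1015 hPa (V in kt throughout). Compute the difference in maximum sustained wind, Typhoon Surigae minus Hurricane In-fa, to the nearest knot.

-5 kt

Typhoon Surigae: ΔP = 38; V ≈ 7 × 38^0.647 ≈ 73.66 kt.
Hurricane In-fa: ΔP = 61; V ≈ 5.95 × 61^0.627 ≈ 78.33 kt.
Difference ≈ 73.66 − 78.33 = -4.67 → -5 kt.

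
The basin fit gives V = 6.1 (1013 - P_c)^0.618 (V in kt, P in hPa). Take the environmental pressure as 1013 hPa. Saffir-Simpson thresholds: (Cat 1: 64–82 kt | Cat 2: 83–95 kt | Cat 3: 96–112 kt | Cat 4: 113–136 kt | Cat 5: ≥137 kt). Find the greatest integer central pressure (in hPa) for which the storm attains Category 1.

Category 1 begins at V = 64 kt.
Required ΔP = (64/6.1)^(1/0.618) = 10.492^1.618 ≈ 44.86 hPa.
P_c ≤ 1013 − 44.86 = 968.14, so the highest integer P_c is 968 hPa.

968 hPa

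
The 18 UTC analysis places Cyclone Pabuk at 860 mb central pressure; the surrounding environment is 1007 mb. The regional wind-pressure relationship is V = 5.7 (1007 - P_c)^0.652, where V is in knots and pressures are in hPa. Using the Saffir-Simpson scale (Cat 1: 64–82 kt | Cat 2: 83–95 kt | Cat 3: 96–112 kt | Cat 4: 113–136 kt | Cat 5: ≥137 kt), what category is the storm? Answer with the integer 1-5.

5

ΔP = 1007 − 860 = 147 mb.
V ≈ 5.7 × 147^0.652 = 5.7 × 25.89 ≈ 148 kt.
148 kt falls in the Category 5 band.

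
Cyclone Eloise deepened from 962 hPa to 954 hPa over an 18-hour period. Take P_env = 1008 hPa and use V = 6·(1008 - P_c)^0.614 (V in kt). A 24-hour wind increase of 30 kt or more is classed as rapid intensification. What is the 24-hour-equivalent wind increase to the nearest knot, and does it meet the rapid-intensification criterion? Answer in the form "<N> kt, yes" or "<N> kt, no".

V₁: ΔP = 46, V ≈ 6 × 46^0.614 ≈ 62.96 kt.
V₂: ΔP = 54, V ≈ 6 × 54^0.614 ≈ 69.48 kt.
ΔV over 18 h = 6.52 kt → 24 h equivalent = 6.52 × 24/18 ≈ 8.69 kt.
9 kt < 30 kt ⇒ not rapid intensification.

9 kt, no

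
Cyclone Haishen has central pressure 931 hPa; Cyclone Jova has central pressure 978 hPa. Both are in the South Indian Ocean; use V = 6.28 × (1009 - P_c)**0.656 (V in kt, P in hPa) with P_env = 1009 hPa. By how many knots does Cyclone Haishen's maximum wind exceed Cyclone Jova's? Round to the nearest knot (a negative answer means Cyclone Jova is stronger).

50 kt

Cyclone Haishen: ΔP = 78; V ≈ 6.28 × 78^0.656 ≈ 109.44 kt.
Cyclone Jova: ΔP = 31; V ≈ 6.28 × 31^0.656 ≈ 59.74 kt.
Difference ≈ 109.44 − 59.74 = 49.70 → 50 kt.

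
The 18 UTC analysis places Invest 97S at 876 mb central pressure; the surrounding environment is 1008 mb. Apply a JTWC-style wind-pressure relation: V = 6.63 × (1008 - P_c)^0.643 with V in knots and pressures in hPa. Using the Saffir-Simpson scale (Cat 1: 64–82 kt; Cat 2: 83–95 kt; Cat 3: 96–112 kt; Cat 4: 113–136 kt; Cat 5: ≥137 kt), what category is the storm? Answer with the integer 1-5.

5

ΔP = 1008 − 876 = 132 mb.
V ≈ 6.63 × 132^0.643 = 6.63 × 23.10 ≈ 153 kt.
153 kt falls in the Category 5 band.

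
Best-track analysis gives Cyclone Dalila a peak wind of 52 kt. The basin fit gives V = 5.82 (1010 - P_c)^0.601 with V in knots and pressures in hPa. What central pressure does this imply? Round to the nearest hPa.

972 hPa

ΔP = (V / 5.82)^(1/0.601) = (52/5.82)^1.664.
52/5.82 = 8.935; 8.935^1.664 ≈ 38.24 hPa.
P_c = 1010 − 38.24 = 971.76 ≈ 972 hPa.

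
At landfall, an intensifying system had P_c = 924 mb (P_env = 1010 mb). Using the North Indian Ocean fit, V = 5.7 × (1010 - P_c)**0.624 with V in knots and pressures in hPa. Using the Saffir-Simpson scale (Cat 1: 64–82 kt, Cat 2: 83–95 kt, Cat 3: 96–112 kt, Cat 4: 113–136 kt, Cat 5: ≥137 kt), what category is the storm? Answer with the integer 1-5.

2

ΔP = 1010 − 924 = 86 mb.
V ≈ 5.7 × 86^0.624 = 5.7 × 16.11 ≈ 92 kt.
92 kt falls in the Category 2 band.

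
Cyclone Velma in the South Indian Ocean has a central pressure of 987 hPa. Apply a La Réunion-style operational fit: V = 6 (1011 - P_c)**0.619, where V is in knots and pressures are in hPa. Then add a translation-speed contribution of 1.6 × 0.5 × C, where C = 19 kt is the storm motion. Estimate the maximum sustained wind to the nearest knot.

58 kt

ΔP = 1011 − 987 = 24 hPa.
24^0.619 ≈ 7.151.
V ≈ 6 × 7.151 ≈ 42.9 kt.
Translation term: 1.6 × 0.5 × 19 = 15.2 kt.
Corrected V ≈ 58.1 kt → 58 kt.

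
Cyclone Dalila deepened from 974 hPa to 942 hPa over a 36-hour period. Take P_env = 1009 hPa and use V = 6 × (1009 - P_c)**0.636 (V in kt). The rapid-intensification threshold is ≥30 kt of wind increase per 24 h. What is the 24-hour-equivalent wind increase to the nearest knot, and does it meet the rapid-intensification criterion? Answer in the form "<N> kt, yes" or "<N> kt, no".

V₁: ΔP = 35, V ≈ 6 × 35^0.636 ≈ 57.57 kt.
V₂: ΔP = 67, V ≈ 6 × 67^0.636 ≈ 87.00 kt.
ΔV over 36 h = 29.43 kt → 24 h equivalent = 29.43 × 24/36 ≈ 19.62 kt.
20 kt < 30 kt ⇒ not rapid intensification.

20 kt, no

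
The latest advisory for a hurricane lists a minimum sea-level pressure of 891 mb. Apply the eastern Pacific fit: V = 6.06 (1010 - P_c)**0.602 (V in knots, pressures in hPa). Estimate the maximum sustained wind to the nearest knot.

ΔP = 1010 − 891 = 119 mb.
119^0.602 ≈ 17.761.
V ≈ 6.06 × 17.761 ≈ 107.6 kt.

108 kt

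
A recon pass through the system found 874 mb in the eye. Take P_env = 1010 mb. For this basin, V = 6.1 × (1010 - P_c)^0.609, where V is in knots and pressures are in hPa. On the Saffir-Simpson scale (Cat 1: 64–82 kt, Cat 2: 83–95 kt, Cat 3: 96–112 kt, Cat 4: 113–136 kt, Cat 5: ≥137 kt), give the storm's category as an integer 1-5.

4

ΔP = 1010 − 874 = 136 mb.
V ≈ 6.1 × 136^0.609 = 6.1 × 19.92 ≈ 122 kt.
122 kt falls in the Category 4 band.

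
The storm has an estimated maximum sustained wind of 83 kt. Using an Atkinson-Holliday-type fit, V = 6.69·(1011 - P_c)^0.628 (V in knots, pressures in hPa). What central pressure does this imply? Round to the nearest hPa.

ΔP = (V / 6.69)^(1/0.628) = (83/6.69)^1.592.
83/6.69 = 12.407; 12.407^1.592 ≈ 55.14 hPa.
P_c = 1011 − 55.14 = 955.86 ≈ 956 hPa.

956 hPa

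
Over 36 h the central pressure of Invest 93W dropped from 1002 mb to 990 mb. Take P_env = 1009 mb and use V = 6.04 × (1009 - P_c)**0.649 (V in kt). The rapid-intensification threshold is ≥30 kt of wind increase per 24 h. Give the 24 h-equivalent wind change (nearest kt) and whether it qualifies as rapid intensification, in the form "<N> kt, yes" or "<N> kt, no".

13 kt, no

V₁: ΔP = 7, V ≈ 6.04 × 7^0.649 ≈ 21.36 kt.
V₂: ΔP = 19, V ≈ 6.04 × 19^0.649 ≈ 40.83 kt.
ΔV over 36 h = 19.47 kt → 24 h equivalent = 19.47 × 24/36 ≈ 12.98 kt.
13 kt < 30 kt ⇒ not rapid intensification.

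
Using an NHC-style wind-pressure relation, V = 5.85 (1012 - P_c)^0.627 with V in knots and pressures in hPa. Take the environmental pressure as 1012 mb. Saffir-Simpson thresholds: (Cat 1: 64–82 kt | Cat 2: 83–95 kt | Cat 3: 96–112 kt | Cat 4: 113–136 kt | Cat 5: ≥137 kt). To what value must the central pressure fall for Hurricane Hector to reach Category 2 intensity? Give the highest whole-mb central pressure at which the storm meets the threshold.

943 mb

Category 2 begins at V = 83 kt.
Required ΔP = (83/5.85)^(1/0.627) = 14.188^1.595 ≈ 68.74 mb.
P_c ≤ 1012 − 68.74 = 943.26, so the highest integer P_c is 943 mb.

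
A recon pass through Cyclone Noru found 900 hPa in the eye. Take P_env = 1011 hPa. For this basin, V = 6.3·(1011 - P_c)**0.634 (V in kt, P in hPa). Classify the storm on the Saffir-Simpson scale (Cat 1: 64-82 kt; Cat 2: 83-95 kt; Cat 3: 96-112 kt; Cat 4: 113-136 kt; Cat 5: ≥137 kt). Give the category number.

ΔP = 1011 − 900 = 111 hPa.
V ≈ 6.3 × 111^0.634 = 6.3 × 19.80 ≈ 125 kt.
125 kt falls in the Category 4 band.

4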